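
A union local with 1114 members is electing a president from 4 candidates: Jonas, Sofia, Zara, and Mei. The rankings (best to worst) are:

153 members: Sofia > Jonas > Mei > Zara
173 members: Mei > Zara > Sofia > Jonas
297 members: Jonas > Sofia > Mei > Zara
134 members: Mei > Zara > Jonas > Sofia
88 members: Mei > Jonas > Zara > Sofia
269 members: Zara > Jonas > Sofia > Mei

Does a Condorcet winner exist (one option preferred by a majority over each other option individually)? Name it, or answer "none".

Checking pairwise contests:
Zara beats Jonas 576–538.
Jonas beats Sofia 788–326.
Mei beats Zara 845–269.
Jonas beats Mei 719–395.
Every option loses at least one head-to-head, so there is no Condorcet winner.

none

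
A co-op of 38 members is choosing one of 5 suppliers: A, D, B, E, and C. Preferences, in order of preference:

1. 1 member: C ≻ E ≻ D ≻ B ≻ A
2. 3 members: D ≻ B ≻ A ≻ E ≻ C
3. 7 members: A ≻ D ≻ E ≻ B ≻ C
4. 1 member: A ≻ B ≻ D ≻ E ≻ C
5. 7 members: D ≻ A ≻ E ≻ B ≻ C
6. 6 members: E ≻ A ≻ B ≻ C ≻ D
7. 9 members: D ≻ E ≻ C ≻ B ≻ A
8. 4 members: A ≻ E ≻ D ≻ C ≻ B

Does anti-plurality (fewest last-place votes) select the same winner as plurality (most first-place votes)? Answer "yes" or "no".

Anti-plurality — last-place votes: A 10, D 6, B 4, E 0, C 18. Winner: E.
Plurality — first-place votes: A 12, D 19, B 0, E 6, C 1. Winner: D.
The two methods disagree.

no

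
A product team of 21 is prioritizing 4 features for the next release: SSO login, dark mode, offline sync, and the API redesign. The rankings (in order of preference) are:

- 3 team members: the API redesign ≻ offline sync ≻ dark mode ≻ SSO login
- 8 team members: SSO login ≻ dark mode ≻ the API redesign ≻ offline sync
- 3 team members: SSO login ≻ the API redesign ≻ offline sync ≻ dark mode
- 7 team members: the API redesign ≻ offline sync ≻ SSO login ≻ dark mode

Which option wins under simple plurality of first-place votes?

SSO login

First-place votes: SSO login 11, dark mode 0, offline sync 0, the API redesign 10.
SSO login has the most first-place votes.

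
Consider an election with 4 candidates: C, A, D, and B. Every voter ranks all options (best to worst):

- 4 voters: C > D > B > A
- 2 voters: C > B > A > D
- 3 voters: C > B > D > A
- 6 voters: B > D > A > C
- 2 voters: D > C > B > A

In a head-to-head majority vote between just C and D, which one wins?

C

Voters preferring C to D: 9; preferring D to C: 8.
C wins the head-to-head.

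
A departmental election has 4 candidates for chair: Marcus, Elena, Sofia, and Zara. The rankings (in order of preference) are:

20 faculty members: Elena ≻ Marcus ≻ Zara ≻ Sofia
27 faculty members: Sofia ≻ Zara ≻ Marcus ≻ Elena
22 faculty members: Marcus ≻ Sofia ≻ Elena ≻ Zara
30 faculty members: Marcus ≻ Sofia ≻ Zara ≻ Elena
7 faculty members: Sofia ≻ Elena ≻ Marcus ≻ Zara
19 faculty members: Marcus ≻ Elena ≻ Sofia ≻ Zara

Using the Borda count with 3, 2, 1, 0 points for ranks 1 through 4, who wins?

Marcus: 20·2 + 27·1 + 22·3 + 30·3 + 7·1 + 19·3 = 287
Elena: 20·3 + 27·0 + 22·1 + 30·0 + 7·2 + 19·2 = 134
Sofia: 20·0 + 27·3 + 22·2 + 30·2 + 7·3 + 19·1 = 225
Zara: 20·1 + 27·2 + 22·0 + 30·1 + 7·0 + 19·0 = 104
Marcus has the highest Borda score (287).

Marcus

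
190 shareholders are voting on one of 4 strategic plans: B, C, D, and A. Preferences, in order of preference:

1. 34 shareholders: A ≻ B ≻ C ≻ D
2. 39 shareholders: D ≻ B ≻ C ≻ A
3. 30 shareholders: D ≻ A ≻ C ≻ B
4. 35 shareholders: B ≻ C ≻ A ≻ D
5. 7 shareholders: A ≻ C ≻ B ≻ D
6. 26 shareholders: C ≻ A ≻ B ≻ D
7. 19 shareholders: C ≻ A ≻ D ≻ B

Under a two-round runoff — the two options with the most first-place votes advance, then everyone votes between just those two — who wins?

C

Round 1 first-place votes: B 35, C 45, D 69, A 41.
D and C advance.
Runoff: D is preferred to C by 69 voters; C by 121.
C wins the runoff.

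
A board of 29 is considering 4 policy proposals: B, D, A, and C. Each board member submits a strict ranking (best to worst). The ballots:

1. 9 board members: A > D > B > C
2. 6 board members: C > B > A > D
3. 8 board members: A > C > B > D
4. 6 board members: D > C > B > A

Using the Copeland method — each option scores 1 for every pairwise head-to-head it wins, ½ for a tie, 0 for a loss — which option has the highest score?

A

B: loses to D, A, and C → score 0.
D: beats B and C; loses to A → score 2.
A: beats B, D, and C → score 3.
C: beats B; loses to D and A → score 1.
A has the best pairwise record.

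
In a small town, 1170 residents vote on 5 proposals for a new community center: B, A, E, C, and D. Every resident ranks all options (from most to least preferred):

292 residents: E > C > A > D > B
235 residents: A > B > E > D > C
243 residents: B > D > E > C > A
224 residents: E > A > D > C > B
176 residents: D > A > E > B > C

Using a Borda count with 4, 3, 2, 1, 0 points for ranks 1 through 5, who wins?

B: 292·0 + 235·3 + 243·4 + 224·0 + 176·1 = 1853
A: 292·2 + 235·4 + 243·0 + 224·3 + 176·3 = 2724
E: 292·4 + 235·2 + 243·2 + 224·4 + 176·2 = 3372
C: 292·3 + 235·0 + 243·1 + 224·1 + 176·0 = 1343
D: 292·1 + 235·1 + 243·3 + 224·2 + 176·4 = 2408
E has the highest Borda score (3372).

E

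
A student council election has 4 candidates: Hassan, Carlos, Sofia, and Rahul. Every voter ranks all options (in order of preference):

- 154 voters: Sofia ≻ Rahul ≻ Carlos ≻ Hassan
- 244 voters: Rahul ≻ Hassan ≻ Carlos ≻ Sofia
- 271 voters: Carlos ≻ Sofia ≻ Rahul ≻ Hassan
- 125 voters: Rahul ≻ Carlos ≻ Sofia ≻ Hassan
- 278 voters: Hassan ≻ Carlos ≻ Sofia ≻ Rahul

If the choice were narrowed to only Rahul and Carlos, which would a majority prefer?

Carlos

Voters preferring Rahul to Carlos: 523; preferring Carlos to Rahul: 549.
Carlos wins the head-to-head.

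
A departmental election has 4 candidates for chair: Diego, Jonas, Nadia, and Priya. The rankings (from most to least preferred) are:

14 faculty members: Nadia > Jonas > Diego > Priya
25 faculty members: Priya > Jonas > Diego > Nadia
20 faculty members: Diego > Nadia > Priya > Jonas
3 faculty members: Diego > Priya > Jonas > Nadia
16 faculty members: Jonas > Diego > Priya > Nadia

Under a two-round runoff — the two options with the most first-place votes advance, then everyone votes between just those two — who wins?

Round 1 first-place votes: Diego 23, Jonas 16, Nadia 14, Priya 25.
Priya and Diego advance.
Runoff: Priya is preferred to Diego by 25 voters; Diego by 53.
Diego wins the runoff.

Diego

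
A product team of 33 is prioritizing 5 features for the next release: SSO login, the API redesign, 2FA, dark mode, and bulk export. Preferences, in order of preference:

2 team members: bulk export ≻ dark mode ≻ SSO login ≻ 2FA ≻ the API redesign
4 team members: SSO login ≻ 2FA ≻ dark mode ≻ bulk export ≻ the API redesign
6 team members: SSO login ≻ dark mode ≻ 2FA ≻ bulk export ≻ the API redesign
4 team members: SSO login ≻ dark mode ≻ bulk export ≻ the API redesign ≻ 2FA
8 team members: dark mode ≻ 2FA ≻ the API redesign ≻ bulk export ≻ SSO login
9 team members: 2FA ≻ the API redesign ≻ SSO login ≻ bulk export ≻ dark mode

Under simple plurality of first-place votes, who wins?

SSO login

First-place votes: SSO login 14, the API redesign 0, 2FA 9, dark mode 8, bulk export 2.
SSO login has the most first-place votes.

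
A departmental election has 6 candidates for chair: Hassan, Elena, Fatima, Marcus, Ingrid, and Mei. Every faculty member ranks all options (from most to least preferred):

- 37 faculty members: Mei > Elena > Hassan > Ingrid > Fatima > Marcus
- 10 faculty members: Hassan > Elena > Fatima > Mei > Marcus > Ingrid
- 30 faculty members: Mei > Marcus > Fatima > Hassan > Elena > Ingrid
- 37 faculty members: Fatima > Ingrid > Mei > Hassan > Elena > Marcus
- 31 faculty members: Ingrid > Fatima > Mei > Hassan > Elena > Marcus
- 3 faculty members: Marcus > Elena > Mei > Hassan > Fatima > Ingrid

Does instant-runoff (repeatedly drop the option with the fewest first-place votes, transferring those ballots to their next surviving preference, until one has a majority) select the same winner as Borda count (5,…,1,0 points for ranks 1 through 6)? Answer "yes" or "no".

Instant-runoff — R1 Hassan 10, Elena 0, Fatima 37, Marcus 3, Ingrid 31, Mei 67 (Elena out); R2 Hassan 10, Fatima 37, Marcus 3, Ingrid 31, Mei 67 (Marcus out); R3 Hassan 10, Fatima 37, Ingrid 31, Mei 70 (Hassan out); R4 Fatima 47, Ingrid 31, Mei 70 (Ingrid out); R5 Fatima 78, Mei 70 (Fatima winner). Winner: Fatima.
Borda — scores: Hassan 363, Elena 298, Fatima 469, Marcus 145, Ingrid 377, Mei 568. Winner: Mei.
The two methods disagree.

no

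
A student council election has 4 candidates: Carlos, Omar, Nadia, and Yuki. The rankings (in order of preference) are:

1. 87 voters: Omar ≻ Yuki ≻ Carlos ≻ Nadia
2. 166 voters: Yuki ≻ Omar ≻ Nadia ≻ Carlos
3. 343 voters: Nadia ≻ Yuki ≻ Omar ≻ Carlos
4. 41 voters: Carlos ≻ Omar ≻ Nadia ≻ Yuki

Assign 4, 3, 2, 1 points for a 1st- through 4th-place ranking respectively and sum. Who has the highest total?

Carlos: 87·2 + 166·1 + 343·1 + 41·4 = 847
Omar: 87·4 + 166·3 + 343·2 + 41·3 = 1655
Nadia: 87·1 + 166·2 + 343·4 + 41·2 = 1873
Yuki: 87·3 + 166·4 + 343·3 + 41·1 = 1995
Yuki has the highest Borda score (1995).

Yuki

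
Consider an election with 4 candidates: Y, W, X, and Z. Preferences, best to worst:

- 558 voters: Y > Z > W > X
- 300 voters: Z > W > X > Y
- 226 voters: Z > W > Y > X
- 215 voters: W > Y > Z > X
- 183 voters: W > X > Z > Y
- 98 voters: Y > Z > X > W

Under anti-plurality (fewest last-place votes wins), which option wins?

Z

Last-place votes: Y 483, W 98, X 999, Z 0.
Z is ranked last by the fewest voters, so Z wins.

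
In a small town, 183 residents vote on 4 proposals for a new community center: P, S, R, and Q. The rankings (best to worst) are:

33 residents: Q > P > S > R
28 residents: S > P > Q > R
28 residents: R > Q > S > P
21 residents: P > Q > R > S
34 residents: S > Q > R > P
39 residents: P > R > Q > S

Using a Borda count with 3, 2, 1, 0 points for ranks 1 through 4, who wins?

P: 33·2 + 28·2 + 28·0 + 21·3 + 34·0 + 39·3 = 302
S: 33·1 + 28·3 + 28·1 + 21·0 + 34·3 + 39·0 = 247
R: 33·0 + 28·0 + 28·3 + 21·1 + 34·1 + 39·2 = 217
Q: 33·3 + 28·1 + 28·2 + 21·2 + 34·2 + 39·1 = 332
Q has the highest Borda score (332).

Q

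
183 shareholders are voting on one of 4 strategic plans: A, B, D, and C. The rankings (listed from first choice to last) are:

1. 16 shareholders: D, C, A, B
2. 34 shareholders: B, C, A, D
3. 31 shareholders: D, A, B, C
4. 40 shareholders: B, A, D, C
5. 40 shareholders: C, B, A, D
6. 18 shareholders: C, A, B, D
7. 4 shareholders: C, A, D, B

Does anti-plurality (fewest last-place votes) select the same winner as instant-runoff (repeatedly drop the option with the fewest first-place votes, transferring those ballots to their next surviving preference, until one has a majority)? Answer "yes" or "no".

Anti-plurality — last-place votes: A 0, B 20, D 92, C 71. Winner: A.
Instant-runoff — R1 A 0, B 74, D 47, C 62 (A out); R2 B 74, D 47, C 62 (D out); R3 B 105, C 78 (B winner). Winner: B.
The two methods disagree.

no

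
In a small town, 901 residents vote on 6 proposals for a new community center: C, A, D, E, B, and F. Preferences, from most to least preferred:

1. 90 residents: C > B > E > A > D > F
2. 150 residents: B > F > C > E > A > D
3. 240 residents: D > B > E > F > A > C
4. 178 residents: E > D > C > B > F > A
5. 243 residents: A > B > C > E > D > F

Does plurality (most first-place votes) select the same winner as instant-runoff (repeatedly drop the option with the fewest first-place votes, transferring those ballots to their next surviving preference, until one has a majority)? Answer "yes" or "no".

yes

Plurality — first-place votes: C 90, A 243, D 240, E 178, B 150, F 0. Winner: A.
Instant-runoff — R1 C 90, A 243, D 240, E 178, B 150, F 0 (F out); R2 C 90, A 243, D 240, E 178, B 150 (C out); R3 A 243, D 240, E 178, B 240 (E out); R4 A 243, D 418, B 240 (B out); R5 A 483, D 418 (A winner). Winner: A.
The two methods agree.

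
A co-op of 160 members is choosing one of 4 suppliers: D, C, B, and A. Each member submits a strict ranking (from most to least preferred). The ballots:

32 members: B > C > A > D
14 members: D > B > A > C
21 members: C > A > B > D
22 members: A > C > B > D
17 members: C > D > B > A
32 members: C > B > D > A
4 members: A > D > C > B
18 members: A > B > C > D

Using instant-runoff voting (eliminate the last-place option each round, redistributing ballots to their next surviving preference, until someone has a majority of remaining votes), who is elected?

C

Round 1: D 14, C 70, B 32, A 44. Eliminate D.
Round 2: C 70, B 46, A 44. Eliminate A.
Round 3: C 96, B 64. C has a majority.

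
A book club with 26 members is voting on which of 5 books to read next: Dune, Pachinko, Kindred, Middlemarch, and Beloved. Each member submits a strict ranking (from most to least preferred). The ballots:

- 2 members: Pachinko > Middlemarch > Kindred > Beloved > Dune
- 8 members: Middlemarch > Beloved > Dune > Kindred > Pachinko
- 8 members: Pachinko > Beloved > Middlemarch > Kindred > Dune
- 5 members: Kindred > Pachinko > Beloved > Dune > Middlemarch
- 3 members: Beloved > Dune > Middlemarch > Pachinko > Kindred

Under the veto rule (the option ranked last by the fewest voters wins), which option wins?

Last-place votes: Dune 10, Pachinko 8, Kindred 3, Middlemarch 5, Beloved 0.
Beloved is ranked last by the fewest voters, so Beloved wins.

Beloved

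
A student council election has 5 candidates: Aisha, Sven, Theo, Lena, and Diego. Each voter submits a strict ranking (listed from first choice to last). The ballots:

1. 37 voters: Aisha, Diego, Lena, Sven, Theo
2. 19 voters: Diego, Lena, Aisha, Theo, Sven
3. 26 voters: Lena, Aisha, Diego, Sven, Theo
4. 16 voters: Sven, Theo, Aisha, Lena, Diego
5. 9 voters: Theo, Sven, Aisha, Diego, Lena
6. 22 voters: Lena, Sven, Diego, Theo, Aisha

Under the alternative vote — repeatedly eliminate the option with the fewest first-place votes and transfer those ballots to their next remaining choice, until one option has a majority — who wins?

Round 1: Aisha 37, Sven 16, Theo 9, Lena 48, Diego 19. Eliminate Theo.
Round 2: Aisha 37, Sven 25, Lena 48, Diego 19. Eliminate Diego.
Round 3: Aisha 37, Sven 25, Lena 67. Lena has a majority.

Lena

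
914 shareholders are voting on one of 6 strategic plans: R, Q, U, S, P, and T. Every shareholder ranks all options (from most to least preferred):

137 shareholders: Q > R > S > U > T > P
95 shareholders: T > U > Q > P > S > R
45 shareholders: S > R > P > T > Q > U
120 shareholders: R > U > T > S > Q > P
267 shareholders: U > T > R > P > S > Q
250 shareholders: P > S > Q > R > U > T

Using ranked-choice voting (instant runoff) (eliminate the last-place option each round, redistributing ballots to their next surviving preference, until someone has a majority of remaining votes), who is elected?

R

Round 1: R 120, Q 137, U 267, S 45, P 250, T 95. Eliminate S.
Round 2: R 165, Q 137, U 267, P 250, T 95. Eliminate T.
Round 3: R 165, Q 137, U 362, P 250. Eliminate Q.
Round 4: R 302, U 362, P 250. Eliminate P.
Round 5: R 552, U 362. R has a majority.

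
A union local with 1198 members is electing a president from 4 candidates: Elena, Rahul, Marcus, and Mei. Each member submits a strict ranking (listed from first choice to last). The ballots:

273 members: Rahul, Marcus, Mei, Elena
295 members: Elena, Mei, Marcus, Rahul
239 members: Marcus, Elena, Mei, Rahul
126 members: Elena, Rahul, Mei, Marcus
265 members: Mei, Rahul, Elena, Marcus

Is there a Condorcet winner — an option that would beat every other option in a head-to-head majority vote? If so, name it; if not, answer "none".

Elena vs Rahul: 660–538 for Elena.
Elena vs Marcus: 686–512 for Elena.
Elena vs Mei: 660–538 for Elena.
Elena beats every other option head-to-head.

Elena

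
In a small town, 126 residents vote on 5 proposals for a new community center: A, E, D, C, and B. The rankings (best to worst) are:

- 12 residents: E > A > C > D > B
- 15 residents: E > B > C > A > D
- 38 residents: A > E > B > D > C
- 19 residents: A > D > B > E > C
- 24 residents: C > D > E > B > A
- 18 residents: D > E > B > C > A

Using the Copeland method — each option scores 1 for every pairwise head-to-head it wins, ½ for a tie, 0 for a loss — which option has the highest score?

E

A: beats D, C, and B; loses to E → score 3.
E: beats A, D, C, and B → score 4.
D: beats C and B; loses to A and E → score 2.
C: loses to A, E, D, and B → score 0.
B: beats C; loses to A, E, and D → score 1.
E has the best pairwise record.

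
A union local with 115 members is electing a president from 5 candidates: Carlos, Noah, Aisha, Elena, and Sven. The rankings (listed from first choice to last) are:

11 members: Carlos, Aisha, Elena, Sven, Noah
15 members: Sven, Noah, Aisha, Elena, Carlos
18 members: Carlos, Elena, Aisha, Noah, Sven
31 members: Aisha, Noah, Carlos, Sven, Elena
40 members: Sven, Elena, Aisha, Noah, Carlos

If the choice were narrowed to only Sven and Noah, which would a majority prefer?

Voters preferring Sven to Noah: 66; preferring Noah to Sven: 49.
Sven wins the head-to-head.

Sven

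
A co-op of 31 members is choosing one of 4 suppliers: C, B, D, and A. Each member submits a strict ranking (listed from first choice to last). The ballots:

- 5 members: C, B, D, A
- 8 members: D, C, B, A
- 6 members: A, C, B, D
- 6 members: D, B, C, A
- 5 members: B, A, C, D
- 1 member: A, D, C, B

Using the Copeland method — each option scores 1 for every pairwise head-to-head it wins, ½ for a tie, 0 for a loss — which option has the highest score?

C: beats B, D, and A → score 3.
B: beats D and A; loses to C → score 2.
D: beats A; loses to C and B → score 1.
A: loses to C, B, and D → score 0.
C has the best pairwise record.

C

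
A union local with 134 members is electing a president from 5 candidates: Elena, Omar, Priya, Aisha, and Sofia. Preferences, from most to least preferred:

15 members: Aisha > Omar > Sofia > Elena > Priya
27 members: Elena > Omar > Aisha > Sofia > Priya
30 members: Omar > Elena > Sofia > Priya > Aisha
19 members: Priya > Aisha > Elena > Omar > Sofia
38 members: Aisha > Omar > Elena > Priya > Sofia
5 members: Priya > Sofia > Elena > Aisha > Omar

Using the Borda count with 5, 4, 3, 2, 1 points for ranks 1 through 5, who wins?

Elena: 15·2 + 27·5 + 30·4 + 19·3 + 38·3 + 5·3 = 471
Omar: 15·4 + 27·4 + 30·5 + 19·2 + 38·4 + 5·1 = 513
Priya: 15·1 + 27·1 + 30·2 + 19·5 + 38·2 + 5·5 = 298
Aisha: 15·5 + 27·3 + 30·1 + 19·4 + 38·5 + 5·2 = 462
Sofia: 15·3 + 27·2 + 30·3 + 19·1 + 38·1 + 5·4 = 266
Omar has the highest Borda score (513).

Omar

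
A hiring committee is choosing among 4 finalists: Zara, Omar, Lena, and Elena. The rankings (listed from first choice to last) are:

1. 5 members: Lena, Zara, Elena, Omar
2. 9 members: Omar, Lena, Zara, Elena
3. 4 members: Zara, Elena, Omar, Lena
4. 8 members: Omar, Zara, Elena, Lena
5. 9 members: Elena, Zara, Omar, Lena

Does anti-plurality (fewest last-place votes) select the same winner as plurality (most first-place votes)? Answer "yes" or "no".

no

Anti-plurality — last-place votes: Zara 0, Omar 5, Lena 21, Elena 9. Winner: Zara.
Plurality — first-place votes: Zara 4, Omar 17, Lena 5, Elena 9. Winner: Omar.
The two methods disagree.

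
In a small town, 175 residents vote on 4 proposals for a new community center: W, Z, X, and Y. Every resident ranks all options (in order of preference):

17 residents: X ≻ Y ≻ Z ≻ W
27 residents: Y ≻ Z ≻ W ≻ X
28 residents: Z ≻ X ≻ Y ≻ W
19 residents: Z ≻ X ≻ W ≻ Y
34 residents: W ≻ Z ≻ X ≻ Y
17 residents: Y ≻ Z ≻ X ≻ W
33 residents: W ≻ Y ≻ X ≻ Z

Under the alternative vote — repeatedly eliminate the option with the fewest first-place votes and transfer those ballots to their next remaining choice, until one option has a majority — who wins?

Round 1: W 67, Z 47, X 17, Y 44. Eliminate X.
Round 2: W 67, Z 47, Y 61. Eliminate Z.
Round 3: W 86, Y 89. Y has a majority.

Y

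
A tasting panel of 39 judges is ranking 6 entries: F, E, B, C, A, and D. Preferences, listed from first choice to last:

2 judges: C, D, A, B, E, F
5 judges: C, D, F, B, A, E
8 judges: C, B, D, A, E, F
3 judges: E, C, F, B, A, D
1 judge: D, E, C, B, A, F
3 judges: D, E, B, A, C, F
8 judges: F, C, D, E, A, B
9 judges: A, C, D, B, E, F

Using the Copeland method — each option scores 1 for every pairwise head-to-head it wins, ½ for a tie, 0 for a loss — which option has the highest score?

F: loses to E, B, C, A, and D → score 0.
E: beats F; loses to B, C, A, and D → score 1.
B: beats F, E, and A; loses to C and D → score 3.
C: beats F, E, B, A, and D → score 5.
A: beats F and E; loses to B, C, and D → score 2.
D: beats F, E, B, and A; loses to C → score 4.
C has the best pairwise record.

C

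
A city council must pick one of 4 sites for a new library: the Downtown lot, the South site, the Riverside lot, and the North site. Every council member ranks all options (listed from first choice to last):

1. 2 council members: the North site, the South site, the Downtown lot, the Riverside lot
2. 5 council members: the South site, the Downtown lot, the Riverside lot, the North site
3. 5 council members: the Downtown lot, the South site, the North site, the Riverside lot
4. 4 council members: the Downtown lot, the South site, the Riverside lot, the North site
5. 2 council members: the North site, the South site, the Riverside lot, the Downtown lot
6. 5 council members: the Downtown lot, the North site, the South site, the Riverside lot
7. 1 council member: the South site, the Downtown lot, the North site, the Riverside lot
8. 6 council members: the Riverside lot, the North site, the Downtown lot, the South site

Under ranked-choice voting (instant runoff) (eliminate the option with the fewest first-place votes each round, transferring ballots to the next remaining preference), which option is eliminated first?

the North site

Round 1: the Downtown lot 14, the South site 6, the Riverside lot 6, the North site 4. Eliminate the North site.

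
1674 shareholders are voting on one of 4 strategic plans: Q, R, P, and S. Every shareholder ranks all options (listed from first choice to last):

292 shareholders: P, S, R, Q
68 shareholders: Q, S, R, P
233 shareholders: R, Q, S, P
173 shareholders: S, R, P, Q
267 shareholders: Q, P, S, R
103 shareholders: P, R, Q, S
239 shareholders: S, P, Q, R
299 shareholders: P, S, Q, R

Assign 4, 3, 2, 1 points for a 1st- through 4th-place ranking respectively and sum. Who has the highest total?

Q: 292·1 + 68·4 + 233·3 + 173·1 + 267·4 + 103·2 + 239·2 + 299·2 = 3786
R: 292·2 + 68·2 + 233·4 + 173·3 + 267·1 + 103·3 + 239·1 + 299·1 = 3285
P: 292·4 + 68·1 + 233·1 + 173·2 + 267·3 + 103·4 + 239·3 + 299·4 = 4941
S: 292·3 + 68·3 + 233·2 + 173·4 + 267·2 + 103·1 + 239·4 + 299·3 = 4728
P has the highest Borda score (4941).

P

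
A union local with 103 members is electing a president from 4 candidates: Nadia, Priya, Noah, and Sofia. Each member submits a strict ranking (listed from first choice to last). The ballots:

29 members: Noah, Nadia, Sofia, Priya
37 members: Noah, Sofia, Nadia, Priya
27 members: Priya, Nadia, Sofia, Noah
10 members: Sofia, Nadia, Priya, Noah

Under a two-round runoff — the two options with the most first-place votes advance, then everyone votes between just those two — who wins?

Noah

Round 1 first-place votes: Nadia 0, Priya 27, Noah 66, Sofia 10.
Noah and Priya advance.
Runoff: Noah is preferred to Priya by 66 voters; Priya by 37.
Noah wins the runoff.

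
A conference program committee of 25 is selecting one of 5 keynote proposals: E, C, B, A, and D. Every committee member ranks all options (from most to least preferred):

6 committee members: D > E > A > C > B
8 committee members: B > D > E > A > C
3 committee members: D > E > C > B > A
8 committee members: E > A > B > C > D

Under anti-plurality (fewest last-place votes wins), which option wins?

Last-place votes: E 0, C 8, B 6, A 3, D 8.
E is ranked last by the fewest voters, so E wins.

E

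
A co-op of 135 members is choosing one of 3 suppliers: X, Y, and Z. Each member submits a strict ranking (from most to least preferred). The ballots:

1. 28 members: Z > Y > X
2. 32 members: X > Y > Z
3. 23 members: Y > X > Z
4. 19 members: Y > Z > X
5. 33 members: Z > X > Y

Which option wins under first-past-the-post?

Z

First-place votes: X 32, Y 42, Z 61.
Z has the most first-place votes.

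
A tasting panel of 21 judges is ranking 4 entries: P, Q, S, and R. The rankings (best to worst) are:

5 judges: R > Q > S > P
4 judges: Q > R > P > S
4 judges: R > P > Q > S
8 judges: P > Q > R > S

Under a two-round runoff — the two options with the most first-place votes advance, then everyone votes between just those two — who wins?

R

Round 1 first-place votes: P 8, Q 4, S 0, R 9.
R and P advance.
Runoff: R is preferred to P by 13 voters; P by 8.
R wins the runoff.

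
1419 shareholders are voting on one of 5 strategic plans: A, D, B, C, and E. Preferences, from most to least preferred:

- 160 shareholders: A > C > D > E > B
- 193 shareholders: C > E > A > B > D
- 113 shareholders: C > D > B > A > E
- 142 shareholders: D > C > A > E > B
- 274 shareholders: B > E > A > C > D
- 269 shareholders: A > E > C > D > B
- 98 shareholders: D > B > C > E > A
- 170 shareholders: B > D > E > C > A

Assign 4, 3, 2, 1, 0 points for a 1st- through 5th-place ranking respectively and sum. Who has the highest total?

C

A: 160·4 + 193·2 + 113·1 + 142·2 + 274·2 + 269·4 + 98·0 + 170·0 = 3047
D: 160·2 + 193·0 + 113·3 + 142·4 + 274·0 + 269·1 + 98·4 + 170·3 = 2398
B: 160·0 + 193·1 + 113·2 + 142·0 + 274·4 + 269·0 + 98·3 + 170·4 = 2489
C: 160·3 + 193·4 + 113·4 + 142·3 + 274·1 + 269·2 + 98·2 + 170·1 = 3308
E: 160·1 + 193·3 + 113·0 + 142·1 + 274·3 + 269·3 + 98·1 + 170·2 = 2948
C has the highest Borda score (3308).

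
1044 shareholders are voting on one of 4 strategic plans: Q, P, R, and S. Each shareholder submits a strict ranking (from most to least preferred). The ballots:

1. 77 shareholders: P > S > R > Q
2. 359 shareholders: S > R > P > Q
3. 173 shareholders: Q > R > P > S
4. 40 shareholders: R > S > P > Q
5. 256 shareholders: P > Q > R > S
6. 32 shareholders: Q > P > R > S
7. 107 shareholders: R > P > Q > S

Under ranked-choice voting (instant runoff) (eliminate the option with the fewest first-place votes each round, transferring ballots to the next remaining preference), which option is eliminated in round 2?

Q

Round 1: Q 205, P 333, R 147, S 359. Eliminate R.
Round 2: Q 205, P 440, S 399. Eliminate Q.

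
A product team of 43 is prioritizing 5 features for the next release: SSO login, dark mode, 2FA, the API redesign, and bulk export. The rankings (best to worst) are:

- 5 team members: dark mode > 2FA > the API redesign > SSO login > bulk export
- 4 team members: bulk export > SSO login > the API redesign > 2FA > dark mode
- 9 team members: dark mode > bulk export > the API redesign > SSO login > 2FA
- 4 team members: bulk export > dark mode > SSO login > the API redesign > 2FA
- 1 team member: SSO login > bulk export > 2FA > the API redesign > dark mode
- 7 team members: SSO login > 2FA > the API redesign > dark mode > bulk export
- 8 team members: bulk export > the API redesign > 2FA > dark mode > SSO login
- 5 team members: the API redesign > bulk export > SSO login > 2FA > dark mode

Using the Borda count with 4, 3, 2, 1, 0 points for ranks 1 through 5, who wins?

SSO login: 5·1 + 4·3 + 9·1 + 4·2 + 1·4 + 7·4 + 8·0 + 5·2 = 76
dark mode: 5·4 + 4·0 + 9·4 + 4·3 + 1·0 + 7·1 + 8·1 + 5·0 = 83
2FA: 5·3 + 4·1 + 9·0 + 4·0 + 1·2 + 7·3 + 8·2 + 5·1 = 63
the API redesign: 5·2 + 4·2 + 9·2 + 4·1 + 1·1 + 7·2 + 8·3 + 5·4 = 99
bulk export: 5·0 + 4·4 + 9·3 + 4·4 + 1·3 + 7·0 + 8·4 + 5·3 = 109
bulk export has the highest Borda score (109).

bulk export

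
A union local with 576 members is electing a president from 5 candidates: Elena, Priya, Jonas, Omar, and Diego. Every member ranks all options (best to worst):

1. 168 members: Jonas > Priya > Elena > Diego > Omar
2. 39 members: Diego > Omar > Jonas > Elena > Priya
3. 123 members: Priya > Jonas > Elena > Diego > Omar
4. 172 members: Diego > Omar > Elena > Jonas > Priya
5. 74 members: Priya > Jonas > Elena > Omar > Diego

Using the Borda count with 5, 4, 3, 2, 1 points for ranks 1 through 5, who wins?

Elena: 168·3 + 39·2 + 123·3 + 172·3 + 74·3 = 1689
Priya: 168·4 + 39·1 + 123·5 + 172·1 + 74·5 = 1868
Jonas: 168·5 + 39·3 + 123·4 + 172·2 + 74·4 = 2089
Omar: 168·1 + 39·4 + 123·1 + 172·4 + 74·2 = 1283
Diego: 168·2 + 39·5 + 123·2 + 172·5 + 74·1 = 1711
Jonas has the highest Borda score (2089).

Jonas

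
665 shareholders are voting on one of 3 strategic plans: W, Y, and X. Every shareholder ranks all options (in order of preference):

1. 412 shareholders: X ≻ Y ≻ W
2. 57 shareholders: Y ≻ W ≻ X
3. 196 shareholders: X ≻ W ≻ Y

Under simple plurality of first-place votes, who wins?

First-place votes: W 0, Y 57, X 608.
X has the most first-place votes.

X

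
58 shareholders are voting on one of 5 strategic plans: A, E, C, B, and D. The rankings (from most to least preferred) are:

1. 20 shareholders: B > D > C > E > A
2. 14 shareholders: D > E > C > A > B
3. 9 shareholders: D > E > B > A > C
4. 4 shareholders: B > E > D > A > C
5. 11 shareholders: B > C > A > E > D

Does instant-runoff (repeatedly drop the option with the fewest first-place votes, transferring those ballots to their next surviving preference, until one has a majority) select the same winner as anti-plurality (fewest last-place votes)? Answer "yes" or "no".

Instant-runoff — R1 A 0, E 0, C 0, B 35, D 23 (B winner). Winner: B.
Anti-plurality — last-place votes: A 20, E 0, C 13, B 14, D 11. Winner: E.
The two methods disagree.

no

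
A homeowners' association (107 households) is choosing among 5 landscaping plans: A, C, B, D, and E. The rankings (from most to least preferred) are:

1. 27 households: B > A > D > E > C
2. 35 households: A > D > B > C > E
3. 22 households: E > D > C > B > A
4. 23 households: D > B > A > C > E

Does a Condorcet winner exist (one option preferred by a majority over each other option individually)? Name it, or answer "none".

none

Checking pairwise contests:
B beats A 72–35.
A beats C 85–22.
D beats B 80–27.
A beats D 62–45.
A beats E 85–22.
Every option loses at least one head-to-head, so there is no Condorcet winner.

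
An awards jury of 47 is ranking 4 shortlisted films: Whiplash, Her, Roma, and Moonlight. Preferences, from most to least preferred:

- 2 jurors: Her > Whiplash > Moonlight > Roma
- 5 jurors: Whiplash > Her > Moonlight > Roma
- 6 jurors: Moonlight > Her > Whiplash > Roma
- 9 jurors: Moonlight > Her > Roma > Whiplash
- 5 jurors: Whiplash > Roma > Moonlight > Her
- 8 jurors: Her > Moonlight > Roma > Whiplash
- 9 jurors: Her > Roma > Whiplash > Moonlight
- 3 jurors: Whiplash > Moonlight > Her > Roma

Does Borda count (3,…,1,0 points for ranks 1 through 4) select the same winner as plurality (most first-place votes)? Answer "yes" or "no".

yes

Borda — scores: Whiplash 58, Her 100, Roma 45, Moonlight 79. Winner: Her.
Plurality — first-place votes: Whiplash 13, Her 19, Roma 0, Moonlight 15. Winner: Her.
The two methods agree.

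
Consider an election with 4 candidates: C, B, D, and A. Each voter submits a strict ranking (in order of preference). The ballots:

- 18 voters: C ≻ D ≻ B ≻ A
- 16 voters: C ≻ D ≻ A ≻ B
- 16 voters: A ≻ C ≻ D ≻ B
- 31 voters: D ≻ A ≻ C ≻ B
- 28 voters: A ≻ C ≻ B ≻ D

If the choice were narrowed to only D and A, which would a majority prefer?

Voters preferring D to A: 65; preferring A to D: 44.
D wins the head-to-head.

D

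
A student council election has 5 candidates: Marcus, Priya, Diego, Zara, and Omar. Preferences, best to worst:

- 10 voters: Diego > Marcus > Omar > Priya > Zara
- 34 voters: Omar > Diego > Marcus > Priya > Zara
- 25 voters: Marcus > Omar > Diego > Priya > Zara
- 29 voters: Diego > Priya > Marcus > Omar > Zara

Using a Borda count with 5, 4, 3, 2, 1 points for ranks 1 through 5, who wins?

Marcus: 10·4 + 34·3 + 25·5 + 29·3 = 354
Priya: 10·2 + 34·2 + 25·2 + 29·4 = 254
Diego: 10·5 + 34·4 + 25·3 + 29·5 = 406
Zara: 10·1 + 34·1 + 25·1 + 29·1 = 98
Omar: 10·3 + 34·5 + 25·4 + 29·2 = 358
Diego has the highest Borda score (406).

Diego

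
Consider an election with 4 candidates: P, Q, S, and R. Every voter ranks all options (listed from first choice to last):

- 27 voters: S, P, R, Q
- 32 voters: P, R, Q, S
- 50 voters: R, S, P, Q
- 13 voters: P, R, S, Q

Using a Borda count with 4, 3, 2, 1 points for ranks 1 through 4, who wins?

P: 27·3 + 32·4 + 50·2 + 13·4 = 361
Q: 27·1 + 32·2 + 50·1 + 13·1 = 154
S: 27·4 + 32·1 + 50·3 + 13·2 = 316
R: 27·2 + 32·3 + 50·4 + 13·3 = 389
R has the highest Borda score (389).

R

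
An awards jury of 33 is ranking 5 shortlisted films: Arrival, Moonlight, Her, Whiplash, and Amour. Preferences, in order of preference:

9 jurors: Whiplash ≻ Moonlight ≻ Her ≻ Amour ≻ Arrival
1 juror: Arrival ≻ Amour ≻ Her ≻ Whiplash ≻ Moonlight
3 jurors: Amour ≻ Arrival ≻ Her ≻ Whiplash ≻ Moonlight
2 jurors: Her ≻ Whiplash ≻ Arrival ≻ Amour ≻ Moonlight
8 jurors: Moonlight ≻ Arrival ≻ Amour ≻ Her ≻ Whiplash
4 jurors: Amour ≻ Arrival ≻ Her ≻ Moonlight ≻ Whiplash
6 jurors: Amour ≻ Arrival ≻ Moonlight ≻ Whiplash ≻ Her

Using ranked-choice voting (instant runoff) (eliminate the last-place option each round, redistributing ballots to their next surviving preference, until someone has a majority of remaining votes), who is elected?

Amour

Round 1: Arrival 1, Moonlight 8, Her 2, Whiplash 9, Amour 13. Eliminate Arrival.
Round 2: Moonlight 8, Her 2, Whiplash 9, Amour 14. Eliminate Her.
Round 3: Moonlight 8, Whiplash 11, Amour 14. Eliminate Moonlight.
Round 4: Whiplash 11, Amour 22. Amour has a majority.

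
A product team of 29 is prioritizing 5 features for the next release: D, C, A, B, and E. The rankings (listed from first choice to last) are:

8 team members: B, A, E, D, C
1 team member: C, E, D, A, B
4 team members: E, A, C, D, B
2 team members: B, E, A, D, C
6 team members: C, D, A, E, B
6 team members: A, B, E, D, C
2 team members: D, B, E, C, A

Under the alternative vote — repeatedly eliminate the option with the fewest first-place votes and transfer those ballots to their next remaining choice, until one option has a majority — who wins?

Round 1: D 2, C 7, A 6, B 10, E 4. Eliminate D.
Round 2: C 7, A 6, B 12, E 4. Eliminate E.
Round 3: C 7, A 10, B 12. Eliminate C.
Round 4: A 17, B 12. A has a majority.

A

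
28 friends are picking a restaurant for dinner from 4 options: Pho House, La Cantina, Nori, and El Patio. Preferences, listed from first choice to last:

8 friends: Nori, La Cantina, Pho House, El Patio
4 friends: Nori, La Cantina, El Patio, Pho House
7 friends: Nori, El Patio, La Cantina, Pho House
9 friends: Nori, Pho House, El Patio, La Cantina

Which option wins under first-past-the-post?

First-place votes: Pho House 0, La Cantina 0, Nori 28, El Patio 0.
Nori has the most first-place votes.

Nori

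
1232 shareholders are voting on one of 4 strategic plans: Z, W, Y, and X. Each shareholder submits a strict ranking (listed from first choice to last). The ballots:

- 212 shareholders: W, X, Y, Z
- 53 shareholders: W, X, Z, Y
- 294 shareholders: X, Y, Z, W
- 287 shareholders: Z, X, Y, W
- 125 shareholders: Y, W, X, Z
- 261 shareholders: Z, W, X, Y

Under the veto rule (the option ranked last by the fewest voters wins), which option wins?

X

Last-place votes: Z 337, W 581, Y 314, X 0.
X is ranked last by the fewest voters, so X wins.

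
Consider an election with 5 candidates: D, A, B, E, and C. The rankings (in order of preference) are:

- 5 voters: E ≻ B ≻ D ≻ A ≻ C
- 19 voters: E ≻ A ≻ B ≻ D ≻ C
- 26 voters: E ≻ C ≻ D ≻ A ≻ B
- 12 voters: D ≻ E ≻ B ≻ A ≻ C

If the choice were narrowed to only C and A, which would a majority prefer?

A

Voters preferring C to A: 26; preferring A to C: 36.
A wins the head-to-head.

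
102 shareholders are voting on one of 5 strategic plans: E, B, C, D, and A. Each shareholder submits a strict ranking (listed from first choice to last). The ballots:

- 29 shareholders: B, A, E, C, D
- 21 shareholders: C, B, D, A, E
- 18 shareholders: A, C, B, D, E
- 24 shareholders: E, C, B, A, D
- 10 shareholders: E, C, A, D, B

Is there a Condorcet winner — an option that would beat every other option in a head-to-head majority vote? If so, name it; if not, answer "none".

none

Checking pairwise contests:
B beats E 68–34.
C beats B 73–29.
E beats C 63–39.
E beats D 63–39.
B beats A 74–28.
Every option loses at least one head-to-head, so there is no Condorcet winner.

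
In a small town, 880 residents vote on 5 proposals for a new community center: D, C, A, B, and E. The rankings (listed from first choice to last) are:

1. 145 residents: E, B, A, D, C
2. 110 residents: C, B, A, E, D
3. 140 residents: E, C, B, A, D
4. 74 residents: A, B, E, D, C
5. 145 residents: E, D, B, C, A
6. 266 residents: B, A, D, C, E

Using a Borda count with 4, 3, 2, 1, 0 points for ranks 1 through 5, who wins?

D: 145·1 + 110·0 + 140·0 + 74·1 + 145·3 + 266·2 = 1186
C: 145·0 + 110·4 + 140·3 + 74·0 + 145·1 + 266·1 = 1271
A: 145·2 + 110·2 + 140·1 + 74·4 + 145·0 + 266·3 = 1744
B: 145·3 + 110·3 + 140·2 + 74·3 + 145·2 + 266·4 = 2621
E: 145·4 + 110·1 + 140·4 + 74·2 + 145·4 + 266·0 = 1978
B has the highest Borda score (2621).

B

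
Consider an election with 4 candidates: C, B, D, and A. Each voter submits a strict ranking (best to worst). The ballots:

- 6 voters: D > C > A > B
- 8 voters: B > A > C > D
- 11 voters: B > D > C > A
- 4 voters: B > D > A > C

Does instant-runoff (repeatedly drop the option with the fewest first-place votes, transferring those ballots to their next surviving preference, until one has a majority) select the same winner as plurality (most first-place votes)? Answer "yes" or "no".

Instant-runoff — R1 C 0, B 23, D 6, A 0 (B winner). Winner: B.
Plurality — first-place votes: C 0, B 23, D 6, A 0. Winner: B.
The two methods agree.

yes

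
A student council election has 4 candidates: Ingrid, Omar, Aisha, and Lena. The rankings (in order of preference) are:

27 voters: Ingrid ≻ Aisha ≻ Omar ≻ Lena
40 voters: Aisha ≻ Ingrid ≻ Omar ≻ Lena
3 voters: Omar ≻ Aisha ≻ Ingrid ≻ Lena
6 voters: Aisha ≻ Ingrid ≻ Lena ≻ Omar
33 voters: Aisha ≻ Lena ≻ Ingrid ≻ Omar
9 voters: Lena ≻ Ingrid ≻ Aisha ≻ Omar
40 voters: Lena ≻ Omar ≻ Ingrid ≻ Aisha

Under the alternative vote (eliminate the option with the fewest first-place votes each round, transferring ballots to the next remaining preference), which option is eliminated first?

Round 1: Ingrid 27, Omar 3, Aisha 79, Lena 49. Eliminate Omar.

Omar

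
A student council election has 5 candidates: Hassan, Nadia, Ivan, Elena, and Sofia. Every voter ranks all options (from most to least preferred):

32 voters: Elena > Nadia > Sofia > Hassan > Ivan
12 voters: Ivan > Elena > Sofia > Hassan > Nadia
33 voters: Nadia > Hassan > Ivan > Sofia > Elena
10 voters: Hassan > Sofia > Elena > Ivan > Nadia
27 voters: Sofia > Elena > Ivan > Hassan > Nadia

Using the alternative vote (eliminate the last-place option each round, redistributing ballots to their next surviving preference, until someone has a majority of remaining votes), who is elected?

Sofia

Round 1: Hassan 10, Nadia 33, Ivan 12, Elena 32, Sofia 27. Eliminate Hassan.
Round 2: Nadia 33, Ivan 12, Elena 32, Sofia 37. Eliminate Ivan.
Round 3: Nadia 33, Elena 44, Sofia 37. Eliminate Nadia.
Round 4: Elena 44, Sofia 70. Sofia has a majority.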